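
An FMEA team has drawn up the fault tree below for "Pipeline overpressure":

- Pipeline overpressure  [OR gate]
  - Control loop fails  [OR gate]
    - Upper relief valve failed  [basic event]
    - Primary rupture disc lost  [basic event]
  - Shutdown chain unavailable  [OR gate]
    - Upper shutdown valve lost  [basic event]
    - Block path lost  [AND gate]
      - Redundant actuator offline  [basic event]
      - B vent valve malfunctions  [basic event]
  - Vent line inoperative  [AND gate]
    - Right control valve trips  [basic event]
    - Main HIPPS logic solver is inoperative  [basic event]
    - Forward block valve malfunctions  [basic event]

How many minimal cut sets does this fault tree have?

5

Control loop fails [OR]: union of children's cut sets → 2 cut set(s).
Block path lost [AND]: one cut set from each child combined → 1 × 1 = 1 cut set(s).
Shutdown chain unavailable [OR]: union of children's cut sets → 2 cut set(s).
Vent line inoperative [AND]: one cut set from each child combined → 1 × 1 × 1 = 1 cut set(s).
Pipeline overpressure [OR]: union of children's cut sets → 5 cut set(s).
Minimal cut sets: {Upper relief valve failed}; {Primary rupture disc lost}; {Upper shutdown valve lost}; {B vent valve malfunctions, Redundant actuator offline}; {Forward block valve malfunctions, Main HIPPS logic solver is inoperative, Right control valve trips}.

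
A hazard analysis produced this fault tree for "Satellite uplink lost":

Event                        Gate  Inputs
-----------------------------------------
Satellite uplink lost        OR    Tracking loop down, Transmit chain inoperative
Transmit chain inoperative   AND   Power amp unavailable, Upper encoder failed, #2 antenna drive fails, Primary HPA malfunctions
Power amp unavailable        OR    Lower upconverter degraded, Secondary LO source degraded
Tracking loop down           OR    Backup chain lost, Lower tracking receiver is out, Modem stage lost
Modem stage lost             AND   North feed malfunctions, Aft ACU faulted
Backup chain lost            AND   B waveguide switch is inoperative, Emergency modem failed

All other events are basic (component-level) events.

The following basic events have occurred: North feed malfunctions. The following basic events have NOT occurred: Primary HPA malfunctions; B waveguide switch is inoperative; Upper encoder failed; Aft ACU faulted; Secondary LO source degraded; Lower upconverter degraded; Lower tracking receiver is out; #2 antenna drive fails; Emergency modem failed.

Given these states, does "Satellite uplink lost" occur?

Backup chain lost [AND]: B waveguide switch is inoperative=not, Emergency modem failed=not → not all inputs occur → does not occur.
Modem stage lost [AND]: North feed malfunctions=occurs, Aft ACU faulted=not → not all inputs occur → does not occur.
Tracking loop down [OR]: Backup chain lost=not, Lower tracking receiver is out=not, Modem stage lost=not → no input occurs → does not occur.
Power amp unavailable [OR]: Lower upconverter degraded=not, Secondary LO source degraded=not → no input occurs → does not occur.
Transmit chain inoperative [AND]: Power amp unavailable=not, Upper encoder failed=not, #2 antenna drive fails=not, Primary HPA malfunctions=not → not all inputs occur → does not occur.
Satellite uplink lost [OR]: Tracking loop down=not, Transmit chain inoperative=not → no input occurs → does not occur.

No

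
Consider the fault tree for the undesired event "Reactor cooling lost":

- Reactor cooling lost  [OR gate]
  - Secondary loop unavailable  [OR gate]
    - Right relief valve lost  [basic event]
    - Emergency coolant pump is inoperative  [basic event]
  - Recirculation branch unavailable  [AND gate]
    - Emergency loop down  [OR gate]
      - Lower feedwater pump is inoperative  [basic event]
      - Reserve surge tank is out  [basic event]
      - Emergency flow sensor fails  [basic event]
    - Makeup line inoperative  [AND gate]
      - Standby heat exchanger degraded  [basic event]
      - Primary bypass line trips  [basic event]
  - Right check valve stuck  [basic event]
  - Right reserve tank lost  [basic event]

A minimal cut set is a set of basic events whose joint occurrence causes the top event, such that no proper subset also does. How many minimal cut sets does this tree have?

Secondary loop unavailable [OR]: union of children's cut sets → 2 cut set(s).
Emergency loop down [OR]: union of children's cut sets → 3 cut set(s).
Makeup line inoperative [AND]: one cut set from each child combined → 1 × 1 = 1 cut set(s).
Recirculation branch unavailable [AND]: one cut set from each child combined → 3 × 1 = 3 cut set(s).
Reactor cooling lost [OR]: union of children's cut sets → 7 cut set(s).
Minimal cut sets: {Right relief valve lost}; {Emergency coolant pump is inoperative}; {Lower feedwater pump is inoperative, Primary bypass line trips, Standby heat exchanger degraded}; {Primary bypass line trips, Reserve surge tank is out, Standby heat exchanger degraded}; {Emergency flow sensor fails, Primary bypass line trips, Standby heat exchanger degraded}; {Right check valve stuck}; {Right reserve tank lost}.

7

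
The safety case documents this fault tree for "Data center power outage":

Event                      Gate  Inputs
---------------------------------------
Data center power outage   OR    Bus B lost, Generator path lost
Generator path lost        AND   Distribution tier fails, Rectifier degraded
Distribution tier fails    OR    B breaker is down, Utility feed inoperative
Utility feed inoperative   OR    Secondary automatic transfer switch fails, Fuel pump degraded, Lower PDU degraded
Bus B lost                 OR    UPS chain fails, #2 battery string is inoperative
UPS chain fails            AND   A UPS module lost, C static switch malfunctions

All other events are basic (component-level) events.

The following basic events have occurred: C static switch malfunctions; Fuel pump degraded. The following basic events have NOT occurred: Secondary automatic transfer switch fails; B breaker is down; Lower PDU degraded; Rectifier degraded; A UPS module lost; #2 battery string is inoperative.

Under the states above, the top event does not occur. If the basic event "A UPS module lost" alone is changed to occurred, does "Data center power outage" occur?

Counterfactual: set "A UPS module lost" to occurred.
UPS chain fails [AND]: A UPS module lost=occurs, C static switch malfunctions=occurs → all inputs occur → occurs.
Bus B lost [OR]: UPS chain fails=occurs, #2 battery string is inoperative=not → at least one input occurs → occurs.
Utility feed inoperative [OR]: Secondary automatic transfer switch fails=not, Fuel pump degraded=occurs, Lower PDU degraded=not → at least one input occurs → occurs.
Distribution tier fails [OR]: B breaker is down=not, Utility feed inoperative=occurs → at least one input occurs → occurs.
Generator path lost [AND]: Distribution tier fails=occurs, Rectifier degraded=not → not all inputs occur → does not occur.
Data center power outage [OR]: Bus B lost=occurs, Generator path lost=not → at least one input occurs → occurs.

Yes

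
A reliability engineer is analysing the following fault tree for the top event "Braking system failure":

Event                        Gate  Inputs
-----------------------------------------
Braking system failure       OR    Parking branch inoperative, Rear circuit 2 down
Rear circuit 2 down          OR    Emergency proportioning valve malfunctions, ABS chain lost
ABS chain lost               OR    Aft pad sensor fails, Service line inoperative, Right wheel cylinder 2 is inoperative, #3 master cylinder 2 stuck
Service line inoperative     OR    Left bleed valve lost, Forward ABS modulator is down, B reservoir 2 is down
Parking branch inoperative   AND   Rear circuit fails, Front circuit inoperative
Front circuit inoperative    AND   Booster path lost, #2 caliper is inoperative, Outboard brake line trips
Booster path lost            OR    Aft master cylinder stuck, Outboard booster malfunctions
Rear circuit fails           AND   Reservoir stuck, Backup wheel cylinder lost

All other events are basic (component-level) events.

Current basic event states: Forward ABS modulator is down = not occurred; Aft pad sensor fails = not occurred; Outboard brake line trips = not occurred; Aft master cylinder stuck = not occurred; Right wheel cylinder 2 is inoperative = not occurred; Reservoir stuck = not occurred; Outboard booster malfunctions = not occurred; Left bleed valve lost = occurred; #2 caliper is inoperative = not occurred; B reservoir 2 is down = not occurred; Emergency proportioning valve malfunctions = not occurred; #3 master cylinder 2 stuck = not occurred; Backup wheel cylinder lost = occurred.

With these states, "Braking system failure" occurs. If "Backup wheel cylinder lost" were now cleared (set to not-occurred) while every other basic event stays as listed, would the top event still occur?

Counterfactual: set "Backup wheel cylinder lost" to not occurred.
Rear circuit fails [AND]: Reservoir stuck=not, Backup wheel cylinder lost=not → not all inputs occur → does not occur.
Booster path lost [OR]: Aft master cylinder stuck=not, Outboard booster malfunctions=not → no input occurs → does not occur.
Front circuit inoperative [AND]: Booster path lost=not, #2 caliper is inoperative=not, Outboard brake line trips=not → not all inputs occur → does not occur.
Parking branch inoperative [AND]: Rear circuit fails=not, Front circuit inoperative=not → not all inputs occur → does not occur.
Service line inoperative [OR]: Left bleed valve lost=occurs, Forward ABS modulator is down=not, B reservoir 2 is down=not → at least one input occurs → occurs.
ABS chain lost [OR]: Aft pad sensor fails=not, Service line inoperative=occurs, Right wheel cylinder 2 is inoperative=not, #3 master cylinder 2 stuck=not → at least one input occurs → occurs.
Rear circuit 2 down [OR]: Emergency proportioning valve malfunctions=not, ABS chain lost=occurs → at least one input occurs → occurs.
Braking system failure [OR]: Parking branch inoperative=not, Rear circuit 2 down=occurs → at least one input occurs → occurs.

Yes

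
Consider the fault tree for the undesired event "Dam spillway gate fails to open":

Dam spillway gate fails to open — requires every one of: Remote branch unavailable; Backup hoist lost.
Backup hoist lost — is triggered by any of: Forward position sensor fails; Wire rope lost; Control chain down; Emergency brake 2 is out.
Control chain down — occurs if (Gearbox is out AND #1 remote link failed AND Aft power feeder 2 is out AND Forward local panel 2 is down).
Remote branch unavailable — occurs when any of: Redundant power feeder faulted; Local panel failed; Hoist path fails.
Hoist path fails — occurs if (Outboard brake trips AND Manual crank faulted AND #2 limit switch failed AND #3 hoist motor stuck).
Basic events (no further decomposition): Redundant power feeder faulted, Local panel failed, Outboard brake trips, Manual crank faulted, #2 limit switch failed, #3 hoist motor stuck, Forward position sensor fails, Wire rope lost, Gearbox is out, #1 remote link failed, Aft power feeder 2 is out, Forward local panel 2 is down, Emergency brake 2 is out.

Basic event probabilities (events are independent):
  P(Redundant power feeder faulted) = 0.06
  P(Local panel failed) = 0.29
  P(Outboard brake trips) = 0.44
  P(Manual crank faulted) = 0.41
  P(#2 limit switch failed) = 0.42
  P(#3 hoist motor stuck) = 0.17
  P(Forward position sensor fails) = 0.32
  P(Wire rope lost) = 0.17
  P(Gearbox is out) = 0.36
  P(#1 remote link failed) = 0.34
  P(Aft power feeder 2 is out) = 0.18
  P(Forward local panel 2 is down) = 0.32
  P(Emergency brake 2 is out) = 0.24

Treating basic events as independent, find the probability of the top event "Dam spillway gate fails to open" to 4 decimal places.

P(Hoist path fails) [AND] = 0.44 × 0.41 × 0.42 × 0.17 = 0.012881
P(Remote branch unavailable) [OR] = 1 − (1−0.06) × (1−0.29) × (1−0.012881) = 0.341197
P(Control chain down) [AND] = 0.36 × 0.34 × 0.18 × 0.32 = 0.007050
P(Backup hoist lost) [OR] = 1 − (1−0.32) × (1−0.17) × (1−0.007050) × (1−0.24) = 0.574080
P(Dam spillway gate fails to open) [AND] = 0.341197 × 0.574080 = 0.195874
Rounded to 4 decimal places: P(Dam spillway gate fails to open) ≈ 0.1959.

0.1959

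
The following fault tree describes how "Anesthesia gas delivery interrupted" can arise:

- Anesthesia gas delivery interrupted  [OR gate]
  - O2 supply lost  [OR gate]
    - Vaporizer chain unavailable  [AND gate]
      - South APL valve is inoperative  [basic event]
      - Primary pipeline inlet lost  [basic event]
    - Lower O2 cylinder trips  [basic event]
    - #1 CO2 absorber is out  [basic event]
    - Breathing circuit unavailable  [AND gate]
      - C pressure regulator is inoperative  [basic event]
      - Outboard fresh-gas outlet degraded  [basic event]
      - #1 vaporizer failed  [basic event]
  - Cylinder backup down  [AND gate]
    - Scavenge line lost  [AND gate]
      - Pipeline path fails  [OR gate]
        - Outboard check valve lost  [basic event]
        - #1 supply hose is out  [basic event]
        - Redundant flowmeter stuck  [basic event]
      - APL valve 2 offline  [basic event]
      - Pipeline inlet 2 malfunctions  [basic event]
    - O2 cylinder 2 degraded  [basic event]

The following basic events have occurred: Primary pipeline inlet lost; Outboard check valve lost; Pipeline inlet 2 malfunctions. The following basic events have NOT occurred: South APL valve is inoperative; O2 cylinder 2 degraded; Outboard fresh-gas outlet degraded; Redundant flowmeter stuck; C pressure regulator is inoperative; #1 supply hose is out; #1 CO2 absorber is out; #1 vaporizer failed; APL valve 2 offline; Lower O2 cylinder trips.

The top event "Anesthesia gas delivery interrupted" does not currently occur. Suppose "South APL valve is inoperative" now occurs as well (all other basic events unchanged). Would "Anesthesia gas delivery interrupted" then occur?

Counterfactual: set "South APL valve is inoperative" to occurred.
Vaporizer chain unavailable [AND]: South APL valve is inoperative=occurs, Primary pipeline inlet lost=occurs → all inputs occur → occurs.
Breathing circuit unavailable [AND]: C pressure regulator is inoperative=not, Outboard fresh-gas outlet degraded=not, #1 vaporizer failed=not → not all inputs occur → does not occur.
O2 supply lost [OR]: Vaporizer chain unavailable=occurs, Lower O2 cylinder trips=not, #1 CO2 absorber is out=not, Breathing circuit unavailable=not → at least one input occurs → occurs.
Pipeline path fails [OR]: Outboard check valve lost=occurs, #1 supply hose is out=not, Redundant flowmeter stuck=not → at least one input occurs → occurs.
Scavenge line lost [AND]: Pipeline path fails=occurs, APL valve 2 offline=not, Pipeline inlet 2 malfunctions=occurs → not all inputs occur → does not occur.
Cylinder backup down [AND]: Scavenge line lost=not, O2 cylinder 2 degraded=not → not all inputs occur → does not occur.
Anesthesia gas delivery interrupted [OR]: O2 supply lost=occurs, Cylinder backup down=not → at least one input occurs → occurs.

Yes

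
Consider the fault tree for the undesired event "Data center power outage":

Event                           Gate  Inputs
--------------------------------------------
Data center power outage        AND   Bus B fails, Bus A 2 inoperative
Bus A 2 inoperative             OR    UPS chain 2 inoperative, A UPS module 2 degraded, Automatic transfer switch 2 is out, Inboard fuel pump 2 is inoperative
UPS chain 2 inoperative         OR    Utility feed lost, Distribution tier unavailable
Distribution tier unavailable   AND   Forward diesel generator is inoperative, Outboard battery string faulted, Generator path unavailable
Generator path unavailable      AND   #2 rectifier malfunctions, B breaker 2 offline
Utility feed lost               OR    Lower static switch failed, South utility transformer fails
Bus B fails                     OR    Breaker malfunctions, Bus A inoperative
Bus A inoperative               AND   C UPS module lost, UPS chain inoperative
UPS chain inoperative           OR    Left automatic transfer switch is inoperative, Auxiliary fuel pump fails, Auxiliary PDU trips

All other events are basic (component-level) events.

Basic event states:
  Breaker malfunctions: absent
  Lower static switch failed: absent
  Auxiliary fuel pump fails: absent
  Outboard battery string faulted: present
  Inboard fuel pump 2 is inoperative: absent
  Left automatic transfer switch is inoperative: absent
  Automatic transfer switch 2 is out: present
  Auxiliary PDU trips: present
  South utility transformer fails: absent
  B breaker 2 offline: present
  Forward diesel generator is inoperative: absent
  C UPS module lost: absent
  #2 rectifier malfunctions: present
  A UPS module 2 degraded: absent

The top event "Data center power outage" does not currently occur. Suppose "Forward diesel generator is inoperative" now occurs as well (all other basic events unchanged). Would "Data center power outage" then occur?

Counterfactual: set "Forward diesel generator is inoperative" to occurred.
UPS chain inoperative [OR]: Left automatic transfer switch is inoperative=not, Auxiliary fuel pump fails=not, Auxiliary PDU trips=occurs → at least one input occurs → occurs.
Bus A inoperative [AND]: C UPS module lost=not, UPS chain inoperative=occurs → not all inputs occur → does not occur.
Bus B fails [OR]: Breaker malfunctions=not, Bus A inoperative=not → no input occurs → does not occur.
Utility feed lost [OR]: Lower static switch failed=not, South utility transformer fails=not → no input occurs → does not occur.
Generator path unavailable [AND]: #2 rectifier malfunctions=occurs, B breaker 2 offline=occurs → all inputs occur → occurs.
Distribution tier unavailable [AND]: Forward diesel generator is inoperative=occurs, Outboard battery string faulted=occurs, Generator path unavailable=occurs → all inputs occur → occurs.
UPS chain 2 inoperative [OR]: Utility feed lost=not, Distribution tier unavailable=occurs → at least one input occurs → occurs.
Bus A 2 inoperative [OR]: UPS chain 2 inoperative=occurs, A UPS module 2 degraded=not, Automatic transfer switch 2 is out=occurs, Inboard fuel pump 2 is inoperative=not → at least one input occurs → occurs.
Data center power outage [AND]: Bus B fails=not, Bus A 2 inoperative=occurs → not all inputs occur → does not occur.

No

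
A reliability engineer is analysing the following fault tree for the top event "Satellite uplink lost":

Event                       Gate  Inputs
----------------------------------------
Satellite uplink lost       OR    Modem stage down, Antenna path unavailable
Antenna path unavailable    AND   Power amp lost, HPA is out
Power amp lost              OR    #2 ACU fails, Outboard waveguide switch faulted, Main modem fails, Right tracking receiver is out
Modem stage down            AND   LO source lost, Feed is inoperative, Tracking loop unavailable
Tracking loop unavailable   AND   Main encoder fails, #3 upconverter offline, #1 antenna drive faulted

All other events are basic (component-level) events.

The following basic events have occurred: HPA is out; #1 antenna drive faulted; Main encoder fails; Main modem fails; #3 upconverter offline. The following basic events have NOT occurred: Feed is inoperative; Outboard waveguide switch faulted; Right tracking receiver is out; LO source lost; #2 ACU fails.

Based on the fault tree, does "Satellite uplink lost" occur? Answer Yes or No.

Tracking loop unavailable [AND]: Main encoder fails=occurs, #3 upconverter offline=occurs, #1 antenna drive faulted=occurs → all inputs occur → occurs.
Modem stage down [AND]: LO source lost=not, Feed is inoperative=not, Tracking loop unavailable=occurs → not all inputs occur → does not occur.
Power amp lost [OR]: #2 ACU fails=not, Outboard waveguide switch faulted=not, Main modem fails=occurs, Right tracking receiver is out=not → at least one input occurs → occurs.
Antenna path unavailable [AND]: Power amp lost=occurs, HPA is out=occurs → all inputs occur → occurs.
Satellite uplink lost [OR]: Modem stage down=not, Antenna path unavailable=occurs → at least one input occurs → occurs.

Yes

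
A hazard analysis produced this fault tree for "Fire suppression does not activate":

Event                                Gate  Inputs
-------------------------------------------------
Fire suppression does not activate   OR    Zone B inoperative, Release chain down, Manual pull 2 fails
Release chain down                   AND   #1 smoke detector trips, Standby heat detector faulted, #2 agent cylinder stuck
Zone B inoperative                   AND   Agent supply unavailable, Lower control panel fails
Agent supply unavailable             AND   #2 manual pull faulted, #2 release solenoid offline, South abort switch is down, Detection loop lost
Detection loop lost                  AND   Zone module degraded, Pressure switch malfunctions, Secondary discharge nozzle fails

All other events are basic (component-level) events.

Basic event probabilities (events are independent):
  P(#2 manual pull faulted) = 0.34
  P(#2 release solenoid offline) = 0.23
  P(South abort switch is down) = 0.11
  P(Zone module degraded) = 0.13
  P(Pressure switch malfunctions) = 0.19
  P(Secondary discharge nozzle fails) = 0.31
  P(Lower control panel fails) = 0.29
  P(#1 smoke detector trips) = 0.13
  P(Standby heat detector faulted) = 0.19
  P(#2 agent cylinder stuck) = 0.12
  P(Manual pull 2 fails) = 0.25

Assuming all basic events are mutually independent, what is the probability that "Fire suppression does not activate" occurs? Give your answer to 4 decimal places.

P(Detection loop lost) [AND] = 0.13 × 0.19 × 0.31 = 0.007657
P(Agent supply unavailable) [AND] = 0.34 × 0.23 × 0.11 × 0.007657 = 0.000066
P(Zone B inoperative) [AND] = 0.000066 × 0.29 = 0.000019
P(Release chain down) [AND] = 0.13 × 0.19 × 0.12 = 0.002964
P(Fire suppression does not activate) [OR] = 1 − (1−0.000019) × (1−0.002964) × (1−0.25) = 0.252237
Rounded to 4 decimal places: P(Fire suppression does not activate) ≈ 0.2522.

0.2522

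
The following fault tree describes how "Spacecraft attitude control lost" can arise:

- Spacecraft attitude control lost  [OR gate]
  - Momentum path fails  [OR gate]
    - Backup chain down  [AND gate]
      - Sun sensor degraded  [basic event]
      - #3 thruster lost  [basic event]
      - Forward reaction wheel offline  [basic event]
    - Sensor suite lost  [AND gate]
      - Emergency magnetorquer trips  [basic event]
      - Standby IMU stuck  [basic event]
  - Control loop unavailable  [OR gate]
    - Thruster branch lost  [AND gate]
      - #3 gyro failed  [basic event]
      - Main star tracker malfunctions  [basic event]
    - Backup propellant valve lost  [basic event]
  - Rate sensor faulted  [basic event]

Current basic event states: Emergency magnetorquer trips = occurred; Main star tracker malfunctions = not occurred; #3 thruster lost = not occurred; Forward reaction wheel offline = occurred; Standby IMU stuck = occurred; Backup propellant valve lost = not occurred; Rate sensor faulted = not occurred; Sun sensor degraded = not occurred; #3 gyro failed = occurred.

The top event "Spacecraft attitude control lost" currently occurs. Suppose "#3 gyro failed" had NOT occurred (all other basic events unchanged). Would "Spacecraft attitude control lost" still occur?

Counterfactual: set "#3 gyro failed" to not occurred.
Backup chain down [AND]: Sun sensor degraded=not, #3 thruster lost=not, Forward reaction wheel offline=occurs → not all inputs occur → does not occur.
Sensor suite lost [AND]: Emergency magnetorquer trips=occurs, Standby IMU stuck=occurs → all inputs occur → occurs.
Momentum path fails [OR]: Backup chain down=not, Sensor suite lost=occurs → at least one input occurs → occurs.
Thruster branch lost [AND]: #3 gyro failed=not, Main star tracker malfunctions=not → not all inputs occur → does not occur.
Control loop unavailable [OR]: Thruster branch lost=not, Backup propellant valve lost=not → no input occurs → does not occur.
Spacecraft attitude control lost [OR]: Momentum path fails=occurs, Control loop unavailable=not, Rate sensor faulted=not → at least one input occurs → occurs.

Yes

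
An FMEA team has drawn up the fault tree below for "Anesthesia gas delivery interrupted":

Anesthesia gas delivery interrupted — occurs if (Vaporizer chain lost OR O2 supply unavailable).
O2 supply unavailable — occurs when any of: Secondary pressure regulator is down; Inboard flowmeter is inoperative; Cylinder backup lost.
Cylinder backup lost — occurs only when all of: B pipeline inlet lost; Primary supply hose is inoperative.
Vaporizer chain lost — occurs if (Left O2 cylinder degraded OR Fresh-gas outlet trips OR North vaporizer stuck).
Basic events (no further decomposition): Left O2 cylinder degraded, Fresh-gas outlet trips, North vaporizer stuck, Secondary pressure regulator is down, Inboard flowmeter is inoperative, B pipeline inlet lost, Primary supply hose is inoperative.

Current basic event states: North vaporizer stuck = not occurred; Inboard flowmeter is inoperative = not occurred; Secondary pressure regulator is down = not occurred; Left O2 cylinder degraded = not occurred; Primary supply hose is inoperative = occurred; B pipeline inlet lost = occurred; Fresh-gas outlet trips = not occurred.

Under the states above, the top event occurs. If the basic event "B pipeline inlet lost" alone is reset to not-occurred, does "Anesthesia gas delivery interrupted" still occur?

No

Counterfactual: set "B pipeline inlet lost" to not occurred.
Vaporizer chain lost [OR]: Left O2 cylinder degraded=not, Fresh-gas outlet trips=not, North vaporizer stuck=not → no input occurs → does not occur.
Cylinder backup lost [AND]: B pipeline inlet lost=not, Primary supply hose is inoperative=occurs → not all inputs occur → does not occur.
O2 supply unavailable [OR]: Secondary pressure regulator is down=not, Inboard flowmeter is inoperative=not, Cylinder backup lost=not → no input occurs → does not occur.
Anesthesia gas delivery interrupted [OR]: Vaporizer chain lost=not, O2 supply unavailable=not → no input occurs → does not occur.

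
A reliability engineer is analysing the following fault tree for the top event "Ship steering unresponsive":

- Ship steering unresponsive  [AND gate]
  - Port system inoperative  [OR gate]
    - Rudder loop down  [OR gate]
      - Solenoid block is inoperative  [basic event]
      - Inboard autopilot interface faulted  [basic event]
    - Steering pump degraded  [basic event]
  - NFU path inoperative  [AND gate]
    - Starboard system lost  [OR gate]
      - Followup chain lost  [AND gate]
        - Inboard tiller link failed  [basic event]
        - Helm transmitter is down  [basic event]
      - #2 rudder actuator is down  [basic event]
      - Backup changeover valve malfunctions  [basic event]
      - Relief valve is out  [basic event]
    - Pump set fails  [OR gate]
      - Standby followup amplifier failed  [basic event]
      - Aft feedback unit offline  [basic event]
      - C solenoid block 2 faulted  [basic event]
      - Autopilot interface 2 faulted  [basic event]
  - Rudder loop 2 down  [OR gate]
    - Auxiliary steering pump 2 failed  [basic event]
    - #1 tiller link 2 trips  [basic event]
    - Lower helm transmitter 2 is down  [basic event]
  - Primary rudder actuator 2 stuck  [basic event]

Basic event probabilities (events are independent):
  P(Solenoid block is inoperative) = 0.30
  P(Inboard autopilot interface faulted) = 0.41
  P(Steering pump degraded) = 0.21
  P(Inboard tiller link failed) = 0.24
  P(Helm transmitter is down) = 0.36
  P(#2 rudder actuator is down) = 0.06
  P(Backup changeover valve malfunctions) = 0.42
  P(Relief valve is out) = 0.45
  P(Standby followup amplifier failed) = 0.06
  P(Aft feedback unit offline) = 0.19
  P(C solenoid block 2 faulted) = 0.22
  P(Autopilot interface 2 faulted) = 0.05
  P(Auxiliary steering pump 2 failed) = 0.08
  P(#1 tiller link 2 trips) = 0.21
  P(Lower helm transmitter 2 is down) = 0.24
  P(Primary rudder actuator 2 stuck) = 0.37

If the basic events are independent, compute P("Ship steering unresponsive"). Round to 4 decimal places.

0.0353

P(Rudder loop down) [OR] = 1 − (1−0.30) × (1−0.41) = 0.587000
P(Port system inoperative) [OR] = 1 − (1−0.587000) × (1−0.21) = 0.673730
P(Followup chain lost) [AND] = 0.24 × 0.36 = 0.086400
P(Starboard system lost) [OR] = 1 − (1−0.086400) × (1−0.06) × (1−0.42) × (1−0.45) = 0.726048
P(Pump set fails) [OR] = 1 − (1−0.06) × (1−0.19) × (1−0.22) × (1−0.05) = 0.435803
P(NFU path inoperative) [AND] = 0.726048 × 0.435803 = 0.316414
P(Rudder loop 2 down) [OR] = 1 − (1−0.08) × (1−0.21) × (1−0.24) = 0.447632
P(Ship steering unresponsive) [AND] = 0.673730 × 0.316414 × 0.447632 × 0.37 = 0.035307
Rounded to 4 decimal places: P(Ship steering unresponsive) ≈ 0.0353.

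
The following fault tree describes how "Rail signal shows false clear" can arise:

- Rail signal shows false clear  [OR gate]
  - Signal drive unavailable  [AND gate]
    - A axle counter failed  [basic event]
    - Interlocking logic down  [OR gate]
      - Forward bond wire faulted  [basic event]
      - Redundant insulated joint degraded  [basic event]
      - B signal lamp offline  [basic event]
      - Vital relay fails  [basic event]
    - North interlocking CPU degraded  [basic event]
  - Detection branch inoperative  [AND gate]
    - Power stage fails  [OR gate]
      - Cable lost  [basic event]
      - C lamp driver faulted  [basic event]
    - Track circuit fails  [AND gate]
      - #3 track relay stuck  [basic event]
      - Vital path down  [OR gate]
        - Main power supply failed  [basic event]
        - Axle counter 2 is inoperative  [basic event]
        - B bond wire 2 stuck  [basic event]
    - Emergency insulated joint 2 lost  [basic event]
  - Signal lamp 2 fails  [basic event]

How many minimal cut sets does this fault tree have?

11

Interlocking logic down [OR]: union of children's cut sets → 4 cut set(s).
Signal drive unavailable [AND]: one cut set from each child combined → 1 × 4 × 1 = 4 cut set(s).
Power stage fails [OR]: union of children's cut sets → 2 cut set(s).
Vital path down [OR]: union of children's cut sets → 3 cut set(s).
Track circuit fails [AND]: one cut set from each child combined → 1 × 3 = 3 cut set(s).
Detection branch inoperative [AND]: one cut set from each child combined → 2 × 3 × 1 = 6 cut set(s).
Rail signal shows false clear [OR]: union of children's cut sets → 11 cut set(s).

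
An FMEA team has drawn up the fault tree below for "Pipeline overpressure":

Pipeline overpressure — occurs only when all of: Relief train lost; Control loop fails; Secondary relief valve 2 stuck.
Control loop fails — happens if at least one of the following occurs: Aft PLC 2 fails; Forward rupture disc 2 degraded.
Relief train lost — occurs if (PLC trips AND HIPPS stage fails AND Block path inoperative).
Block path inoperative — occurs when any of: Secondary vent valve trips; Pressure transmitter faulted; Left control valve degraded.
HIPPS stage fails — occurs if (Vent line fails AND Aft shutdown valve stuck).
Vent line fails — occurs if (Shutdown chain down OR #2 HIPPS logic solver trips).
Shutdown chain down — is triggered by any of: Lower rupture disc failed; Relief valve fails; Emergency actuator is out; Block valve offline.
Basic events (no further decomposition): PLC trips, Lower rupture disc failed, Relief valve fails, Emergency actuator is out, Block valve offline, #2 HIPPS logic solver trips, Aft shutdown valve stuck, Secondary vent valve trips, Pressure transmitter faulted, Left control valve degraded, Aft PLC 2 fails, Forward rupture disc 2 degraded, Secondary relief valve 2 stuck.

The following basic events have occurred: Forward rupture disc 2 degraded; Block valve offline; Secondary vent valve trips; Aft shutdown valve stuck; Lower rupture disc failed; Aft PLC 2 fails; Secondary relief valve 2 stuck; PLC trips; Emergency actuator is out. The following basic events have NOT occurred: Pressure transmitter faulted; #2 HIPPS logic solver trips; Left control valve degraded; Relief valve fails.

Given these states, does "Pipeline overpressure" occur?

Shutdown chain down [OR]: Lower rupture disc failed=occurs, Relief valve fails=not, Emergency actuator is out=occurs, Block valve offline=occurs → at least one input occurs → occurs.
Vent line fails [OR]: Shutdown chain down=occurs, #2 HIPPS logic solver trips=not → at least one input occurs → occurs.
HIPPS stage fails [AND]: Vent line fails=occurs, Aft shutdown valve stuck=occurs → all inputs occur → occurs.
Block path inoperative [OR]: Secondary vent valve trips=occurs, Pressure transmitter faulted=not, Left control valve degraded=not → at least one input occurs → occurs.
Relief train lost [AND]: PLC trips=occurs, HIPPS stage fails=occurs, Block path inoperative=occurs → all inputs occur → occurs.
Control loop fails [OR]: Aft PLC 2 fails=occurs, Forward rupture disc 2 degraded=occurs → at least one input occurs → occurs.
Pipeline overpressure [AND]: Relief train lost=occurs, Control loop fails=occurs, Secondary relief valve 2 stuck=occurs → all inputs occur → occurs.

Yes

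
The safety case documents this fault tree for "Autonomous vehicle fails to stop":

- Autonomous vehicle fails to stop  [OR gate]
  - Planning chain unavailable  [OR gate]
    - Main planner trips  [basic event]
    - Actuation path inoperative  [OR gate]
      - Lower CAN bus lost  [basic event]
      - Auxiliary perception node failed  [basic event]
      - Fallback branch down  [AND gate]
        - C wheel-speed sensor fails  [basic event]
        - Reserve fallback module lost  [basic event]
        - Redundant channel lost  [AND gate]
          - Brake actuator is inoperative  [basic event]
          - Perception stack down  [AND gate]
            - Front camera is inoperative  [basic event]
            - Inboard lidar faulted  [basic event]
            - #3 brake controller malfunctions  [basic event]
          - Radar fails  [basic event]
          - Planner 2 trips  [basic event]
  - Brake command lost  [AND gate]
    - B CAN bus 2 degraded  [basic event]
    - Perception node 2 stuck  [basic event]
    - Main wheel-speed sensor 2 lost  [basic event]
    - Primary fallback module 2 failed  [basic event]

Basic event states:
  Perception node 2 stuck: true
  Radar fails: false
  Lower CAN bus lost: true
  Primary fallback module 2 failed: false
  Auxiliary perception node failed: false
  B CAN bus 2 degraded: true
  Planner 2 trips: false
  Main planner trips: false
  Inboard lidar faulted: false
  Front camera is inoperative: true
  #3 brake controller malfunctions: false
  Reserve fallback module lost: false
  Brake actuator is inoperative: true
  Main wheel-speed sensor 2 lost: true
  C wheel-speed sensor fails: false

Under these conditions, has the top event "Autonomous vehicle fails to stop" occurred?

Yes

Perception stack down [AND]: Front camera is inoperative=occurs, Inboard lidar faulted=not, #3 brake controller malfunctions=not → not all inputs occur → does not occur.
Redundant channel lost [AND]: Brake actuator is inoperative=occurs, Perception stack down=not, Radar fails=not, Planner 2 trips=not → not all inputs occur → does not occur.
Fallback branch down [AND]: C wheel-speed sensor fails=not, Reserve fallback module lost=not, Redundant channel lost=not → not all inputs occur → does not occur.
Actuation path inoperative [OR]: Lower CAN bus lost=occurs, Auxiliary perception node failed=not, Fallback branch down=not → at least one input occurs → occurs.
Planning chain unavailable [OR]: Main planner trips=not, Actuation path inoperative=occurs → at least one input occurs → occurs.
Brake command lost [AND]: B CAN bus 2 degraded=occurs, Perception node 2 stuck=occurs, Main wheel-speed sensor 2 lost=occurs, Primary fallback module 2 failed=not → not all inputs occur → does not occur.
Autonomous vehicle fails to stop [OR]: Planning chain unavailable=occurs, Brake command lost=not → at least one input occurs → occurs.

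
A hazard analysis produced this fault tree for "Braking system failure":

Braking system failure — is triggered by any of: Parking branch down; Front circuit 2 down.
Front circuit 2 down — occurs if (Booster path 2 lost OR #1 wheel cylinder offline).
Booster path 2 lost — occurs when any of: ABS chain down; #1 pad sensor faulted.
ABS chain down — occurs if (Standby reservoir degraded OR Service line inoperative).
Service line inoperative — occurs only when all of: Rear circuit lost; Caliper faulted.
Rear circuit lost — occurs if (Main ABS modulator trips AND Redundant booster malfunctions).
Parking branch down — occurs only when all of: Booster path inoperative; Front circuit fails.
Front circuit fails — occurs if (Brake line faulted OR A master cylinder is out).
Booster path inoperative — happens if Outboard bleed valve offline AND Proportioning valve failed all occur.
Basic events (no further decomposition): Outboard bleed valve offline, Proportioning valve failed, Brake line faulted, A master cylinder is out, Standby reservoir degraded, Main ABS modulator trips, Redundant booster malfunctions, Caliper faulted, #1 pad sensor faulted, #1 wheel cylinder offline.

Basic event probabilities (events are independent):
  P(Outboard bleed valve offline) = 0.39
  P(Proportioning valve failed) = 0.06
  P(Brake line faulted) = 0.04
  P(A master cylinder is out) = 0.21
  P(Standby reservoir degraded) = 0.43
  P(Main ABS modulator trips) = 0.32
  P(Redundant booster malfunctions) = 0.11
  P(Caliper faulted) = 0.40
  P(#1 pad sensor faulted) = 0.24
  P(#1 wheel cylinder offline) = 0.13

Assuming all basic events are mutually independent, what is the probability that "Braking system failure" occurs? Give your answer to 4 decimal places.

0.6305

P(Booster path inoperative) [AND] = 0.39 × 0.06 = 0.023400
P(Front circuit fails) [OR] = 1 − (1−0.04) × (1−0.21) = 0.241600
P(Parking branch down) [AND] = 0.023400 × 0.241600 = 0.005653
P(Rear circuit lost) [AND] = 0.32 × 0.11 = 0.035200
P(Service line inoperative) [AND] = 0.035200 × 0.40 = 0.014080
P(ABS chain down) [OR] = 1 − (1−0.43) × (1−0.014080) = 0.438026
P(Booster path 2 lost) [OR] = 1 − (1−0.438026) × (1−0.24) = 0.572900
P(Front circuit 2 down) [OR] = 1 − (1−0.572900) × (1−0.13) = 0.628423
P(Braking system failure) [OR] = 1 − (1−0.005653) × (1−0.628423) = 0.630524
Rounded to 4 decimal places: P(Braking system failure) ≈ 0.6305.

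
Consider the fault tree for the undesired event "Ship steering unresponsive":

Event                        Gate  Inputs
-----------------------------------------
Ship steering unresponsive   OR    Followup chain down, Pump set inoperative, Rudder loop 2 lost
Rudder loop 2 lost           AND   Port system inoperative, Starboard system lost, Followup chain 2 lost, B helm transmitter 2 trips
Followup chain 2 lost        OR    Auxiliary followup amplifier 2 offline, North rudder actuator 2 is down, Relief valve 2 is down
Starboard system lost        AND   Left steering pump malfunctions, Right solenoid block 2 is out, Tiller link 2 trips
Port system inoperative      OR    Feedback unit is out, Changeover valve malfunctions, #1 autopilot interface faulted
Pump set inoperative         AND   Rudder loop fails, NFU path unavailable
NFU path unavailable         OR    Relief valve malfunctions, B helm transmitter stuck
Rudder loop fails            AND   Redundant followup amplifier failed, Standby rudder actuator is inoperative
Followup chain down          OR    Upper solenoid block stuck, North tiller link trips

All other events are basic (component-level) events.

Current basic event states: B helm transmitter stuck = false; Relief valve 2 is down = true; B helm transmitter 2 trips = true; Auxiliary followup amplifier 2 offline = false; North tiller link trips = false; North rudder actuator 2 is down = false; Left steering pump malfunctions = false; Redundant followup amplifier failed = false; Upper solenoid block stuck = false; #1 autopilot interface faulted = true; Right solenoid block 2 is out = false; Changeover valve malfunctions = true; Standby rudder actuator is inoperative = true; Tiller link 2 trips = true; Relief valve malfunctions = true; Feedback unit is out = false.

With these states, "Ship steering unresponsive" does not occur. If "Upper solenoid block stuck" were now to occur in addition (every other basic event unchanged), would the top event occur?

Yes

Counterfactual: set "Upper solenoid block stuck" to occurred.
Followup chain down [OR]: Upper solenoid block stuck=occurs, North tiller link trips=not → at least one input occurs → occurs.
Rudder loop fails [AND]: Redundant followup amplifier failed=not, Standby rudder actuator is inoperative=occurs → not all inputs occur → does not occur.
NFU path unavailable [OR]: Relief valve malfunctions=occurs, B helm transmitter stuck=not → at least one input occurs → occurs.
Pump set inoperative [AND]: Rudder loop fails=not, NFU path unavailable=occurs → not all inputs occur → does not occur.
Port system inoperative [OR]: Feedback unit is out=not, Changeover valve malfunctions=occurs, #1 autopilot interface faulted=occurs → at least one input occurs → occurs.
Starboard system lost [AND]: Left steering pump malfunctions=not, Right solenoid block 2 is out=not, Tiller link 2 trips=occurs → not all inputs occur → does not occur.
Followup chain 2 lost [OR]: Auxiliary followup amplifier 2 offline=not, North rudder actuator 2 is down=not, Relief valve 2 is down=occurs → at least one input occurs → occurs.
Rudder loop 2 lost [AND]: Port system inoperative=occurs, Starboard system lost=not, Followup chain 2 lost=occurs, B helm transmitter 2 trips=occurs → not all inputs occur → does not occur.
Ship steering unresponsive [OR]: Followup chain down=occurs, Pump set inoperative=not, Rudder loop 2 lost=not → at least one input occurs → occurs.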